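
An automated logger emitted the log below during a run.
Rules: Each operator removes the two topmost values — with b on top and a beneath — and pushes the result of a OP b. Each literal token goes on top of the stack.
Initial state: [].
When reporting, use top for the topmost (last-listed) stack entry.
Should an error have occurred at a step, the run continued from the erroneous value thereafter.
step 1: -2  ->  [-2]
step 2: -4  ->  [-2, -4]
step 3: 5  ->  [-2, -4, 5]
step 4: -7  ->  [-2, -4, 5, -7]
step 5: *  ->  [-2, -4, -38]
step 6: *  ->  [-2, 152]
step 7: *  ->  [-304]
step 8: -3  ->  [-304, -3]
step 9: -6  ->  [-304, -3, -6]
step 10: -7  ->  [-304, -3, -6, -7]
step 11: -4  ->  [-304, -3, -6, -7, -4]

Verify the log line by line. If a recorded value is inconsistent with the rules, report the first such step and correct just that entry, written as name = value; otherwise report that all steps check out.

Recomputing the run from the initial state:
step 1: [-2]
step 2: [-2, -4]
step 3: [-2, -4, 5]
step 4: [-2, -4, 5, -7]
step 5: [-2, -4, -35]
step 6: [-2, 140]
step 7: [-280]
step 8: [-280, -3]
step 9: [-280, -3, -6]
step 10: [-280, -3, -6, -7]
step 11: [-280, -3, -6, -7, -4]
The first disagreement with the log is at step 5, where the value should be top = -35.

step 5, top = -35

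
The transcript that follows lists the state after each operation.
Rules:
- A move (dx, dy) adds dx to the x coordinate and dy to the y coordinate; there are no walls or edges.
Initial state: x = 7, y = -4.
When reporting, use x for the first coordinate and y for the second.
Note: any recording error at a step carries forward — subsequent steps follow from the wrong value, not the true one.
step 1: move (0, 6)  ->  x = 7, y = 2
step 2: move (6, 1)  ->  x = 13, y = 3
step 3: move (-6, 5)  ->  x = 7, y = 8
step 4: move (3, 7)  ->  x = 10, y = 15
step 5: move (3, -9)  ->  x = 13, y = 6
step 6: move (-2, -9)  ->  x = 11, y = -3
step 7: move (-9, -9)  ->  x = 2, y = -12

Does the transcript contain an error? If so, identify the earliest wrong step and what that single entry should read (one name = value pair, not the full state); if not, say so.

Recomputing the run from the initial state:
step 1: x = 7, y = 2
step 2: x = 13, y = 3
step 3: x = 7, y = 8
step 4: x = 10, y = 15
step 5: x = 13, y = 6
step 6: x = 11, y = -3
step 7: x = 2, y = -12
This matches the transcript at every step.

no error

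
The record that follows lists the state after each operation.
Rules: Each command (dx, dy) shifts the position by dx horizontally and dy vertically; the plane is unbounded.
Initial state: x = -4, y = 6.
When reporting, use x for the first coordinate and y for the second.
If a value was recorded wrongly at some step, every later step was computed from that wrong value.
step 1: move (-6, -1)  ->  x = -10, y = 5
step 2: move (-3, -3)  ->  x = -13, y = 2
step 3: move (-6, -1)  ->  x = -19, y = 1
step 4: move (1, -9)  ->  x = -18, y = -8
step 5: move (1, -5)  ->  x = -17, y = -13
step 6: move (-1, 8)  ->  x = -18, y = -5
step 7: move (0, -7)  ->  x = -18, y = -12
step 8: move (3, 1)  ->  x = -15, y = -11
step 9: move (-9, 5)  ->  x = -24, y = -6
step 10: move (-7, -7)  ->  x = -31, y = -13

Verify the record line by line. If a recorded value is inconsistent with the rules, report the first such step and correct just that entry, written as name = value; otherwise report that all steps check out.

1. x = -4 + (-6) = -10, y = 6 + (-1) = 5 (confirmed correct)
2. x = -10 + (-3) = -13, y = 5 + (-3) = 2 (in agreement)
3. x = -13 + (-6) = -19, y = 2 + (-1) = 1 (confirmed correct)
4. x = -19 + (1) = -18, y = 1 + (-9) = -8 (confirmed correct)
5. x = -18 + (1) = -17, y = -8 + (-5) = -13 (verified)
6. x = -17 + (-1) = -18, y = -13 + (8) = -5 (confirmed correct)
7. x = -18 + (0) = -18, y = -5 + (-7) = -12 (confirmed correct)
8. x = -18 + (3) = -15, y = -12 + (1) = -11 (confirmed correct)
9. x = -15 + (-9) = -24, y = -11 + (5) = -6 (confirmed correct)
10. x = -24 + (-7) = -31, y = -6 + (-7) = -13 (matches)
Each recorded entry agrees with the recomputation.

no error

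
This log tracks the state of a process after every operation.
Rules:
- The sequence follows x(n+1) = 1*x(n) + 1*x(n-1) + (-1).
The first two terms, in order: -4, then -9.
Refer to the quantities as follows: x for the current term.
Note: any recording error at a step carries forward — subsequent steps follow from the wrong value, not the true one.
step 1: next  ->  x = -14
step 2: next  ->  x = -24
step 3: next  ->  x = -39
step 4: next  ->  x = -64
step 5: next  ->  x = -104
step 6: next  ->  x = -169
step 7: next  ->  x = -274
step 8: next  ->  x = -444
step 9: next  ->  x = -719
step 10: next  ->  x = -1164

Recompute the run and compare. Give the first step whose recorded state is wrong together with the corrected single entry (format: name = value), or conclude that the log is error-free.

1. x = 1*(-9) + (1)*(-4) + (-1) = -14 (agrees with the log)
2. x = 1*(-14) + (1)*(-9) + (-1) = -24 (confirmed correct)
3. x = 1*(-24) + (1)*(-14) + (-1) = -39 (same as recorded)
4. x = 1*(-39) + (1)*(-24) + (-1) = -64 (confirmed correct)
5. x = 1*(-64) + (1)*(-39) + (-1) = -104 (agrees with the log)
6. x = 1*(-104) + (1)*(-64) + (-1) = -169 (verified)
7. x = 1*(-169) + (1)*(-104) + (-1) = -274 (confirmed correct)
8. x = 1*(-274) + (1)*(-169) + (-1) = -444 (agrees with the log)
9. x = 1*(-444) + (1)*(-274) + (-1) = -719 (confirmed correct)
10. x = 1*(-719) + (1)*(-444) + (-1) = -1164 (same as recorded)
Every step is consistent.

no error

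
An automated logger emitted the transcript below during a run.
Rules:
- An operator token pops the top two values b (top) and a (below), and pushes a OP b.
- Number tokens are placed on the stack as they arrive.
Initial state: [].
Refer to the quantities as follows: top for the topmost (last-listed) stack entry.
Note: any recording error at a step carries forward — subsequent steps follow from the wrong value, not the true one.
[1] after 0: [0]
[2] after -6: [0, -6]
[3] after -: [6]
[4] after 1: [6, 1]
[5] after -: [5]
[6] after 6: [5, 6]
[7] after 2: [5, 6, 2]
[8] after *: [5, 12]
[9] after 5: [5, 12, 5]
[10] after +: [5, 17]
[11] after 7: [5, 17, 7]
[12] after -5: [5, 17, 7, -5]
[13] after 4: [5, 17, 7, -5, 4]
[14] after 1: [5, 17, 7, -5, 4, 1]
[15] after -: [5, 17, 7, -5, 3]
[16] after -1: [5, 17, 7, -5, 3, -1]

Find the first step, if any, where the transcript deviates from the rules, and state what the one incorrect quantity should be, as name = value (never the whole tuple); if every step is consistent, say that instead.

1. push 0: top = 0 (matches)
2. push -6: top = -6 (exactly as logged)
3. 0 - -6 = 6 (confirmed correct)
4. push 1: top = 1 (agrees with the transcript)
5. 6 - 1 = 5 (matches)
6. push 6: top = 6 (no discrepancy)
7. push 2: top = 2 (checks out)
8. 6 * 2 = 12 (same as recorded)
9. push 5: top = 5 (exactly as logged)
10. 12 + 5 = 17 (agrees with the transcript)
11. push 7: top = 7 (exactly as logged)
12. push -5: top = -5 (verified)
13. push 4: top = 4 (agrees with the transcript)
14. push 1: top = 1 (checks out)
15. 4 - 1 = 3 (matches)
16. push -1: top = -1 (confirmed correct)
The whole run recomputes cleanly — no discrepancies.

no error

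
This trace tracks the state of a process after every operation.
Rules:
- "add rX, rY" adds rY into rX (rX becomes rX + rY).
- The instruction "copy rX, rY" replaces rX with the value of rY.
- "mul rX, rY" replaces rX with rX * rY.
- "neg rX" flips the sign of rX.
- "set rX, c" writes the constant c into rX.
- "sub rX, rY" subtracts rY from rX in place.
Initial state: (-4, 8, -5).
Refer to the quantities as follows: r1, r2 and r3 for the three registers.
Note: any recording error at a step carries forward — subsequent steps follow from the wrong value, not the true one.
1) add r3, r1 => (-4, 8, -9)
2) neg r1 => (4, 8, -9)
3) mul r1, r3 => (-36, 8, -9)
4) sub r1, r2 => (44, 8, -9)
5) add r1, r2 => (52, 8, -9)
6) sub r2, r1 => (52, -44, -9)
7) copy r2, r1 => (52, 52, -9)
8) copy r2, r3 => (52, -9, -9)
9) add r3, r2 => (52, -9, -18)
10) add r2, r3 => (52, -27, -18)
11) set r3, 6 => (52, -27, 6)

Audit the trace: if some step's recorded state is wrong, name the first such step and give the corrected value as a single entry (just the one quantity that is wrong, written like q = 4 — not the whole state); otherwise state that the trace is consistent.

step 4, r1 = -44

step 1: r3 = -5 + -4 = -9 -> consistent with the trace
step 2: r1 = -(-4) = 4 -> confirmed correct
step 3: r1 = 4 * -9 = -36 -> exactly as logged
step 4: r1 = -36 - 8 = -44 -> the trace disagrees here
Step 4 is the first one off; corrected, r1 = -44.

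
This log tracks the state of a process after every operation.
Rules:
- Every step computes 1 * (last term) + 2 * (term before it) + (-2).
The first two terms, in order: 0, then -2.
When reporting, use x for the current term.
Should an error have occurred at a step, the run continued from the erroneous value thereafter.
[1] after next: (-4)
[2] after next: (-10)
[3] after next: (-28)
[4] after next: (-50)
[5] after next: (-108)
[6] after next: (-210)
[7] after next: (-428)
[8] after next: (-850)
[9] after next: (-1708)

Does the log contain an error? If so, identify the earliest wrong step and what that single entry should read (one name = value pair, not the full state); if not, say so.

step 3, x = -20

Recomputing the run from the initial state:
step 1: x = -4
step 2: x = -10
step 3: x = -20
step 4: x = -42
step 5: x = -84
step 6: x = -170
step 7: x = -340
step 8: x = -682
step 9: x = -1364
The first disagreement with the log is at step 3, where the value should be x = -20.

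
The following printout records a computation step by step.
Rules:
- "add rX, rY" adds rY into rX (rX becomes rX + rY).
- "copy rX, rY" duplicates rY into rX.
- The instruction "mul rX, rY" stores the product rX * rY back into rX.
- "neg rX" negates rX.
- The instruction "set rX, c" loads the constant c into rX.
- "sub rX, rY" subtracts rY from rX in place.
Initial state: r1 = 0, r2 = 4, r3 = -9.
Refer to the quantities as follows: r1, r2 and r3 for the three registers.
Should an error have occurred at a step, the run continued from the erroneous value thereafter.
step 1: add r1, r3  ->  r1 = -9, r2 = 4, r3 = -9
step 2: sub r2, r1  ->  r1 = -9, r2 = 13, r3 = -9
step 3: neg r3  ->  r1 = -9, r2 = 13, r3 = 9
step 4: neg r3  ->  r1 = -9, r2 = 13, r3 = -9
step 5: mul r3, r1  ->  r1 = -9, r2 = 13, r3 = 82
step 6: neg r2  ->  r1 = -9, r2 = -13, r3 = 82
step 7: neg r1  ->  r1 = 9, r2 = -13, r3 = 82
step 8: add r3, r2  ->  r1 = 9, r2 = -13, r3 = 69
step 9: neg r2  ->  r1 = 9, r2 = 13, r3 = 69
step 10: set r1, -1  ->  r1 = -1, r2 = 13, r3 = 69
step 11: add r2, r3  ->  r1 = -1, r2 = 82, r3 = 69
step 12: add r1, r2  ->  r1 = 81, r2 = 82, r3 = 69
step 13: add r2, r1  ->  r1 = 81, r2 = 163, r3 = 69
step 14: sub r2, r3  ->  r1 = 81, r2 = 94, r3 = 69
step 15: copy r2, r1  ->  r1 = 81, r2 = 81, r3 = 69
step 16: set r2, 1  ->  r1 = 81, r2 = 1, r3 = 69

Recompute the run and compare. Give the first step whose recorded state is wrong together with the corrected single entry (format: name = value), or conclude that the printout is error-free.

step 5, r3 = 81

Step 1: r1 = 0 + -9 = -9 — matches.
Step 2: r2 = 4 - -9 = 13 — exactly as logged.
Step 3: r3 = -(-9) = 9 — matches.
Step 4: r3 = -(9) = -9 — matches.
Step 5: r3 = -9 * -9 = 81 — a discrepancy with the printout.
The audit stops at step 5: the recorded entry is wrong and should be r3 = 81.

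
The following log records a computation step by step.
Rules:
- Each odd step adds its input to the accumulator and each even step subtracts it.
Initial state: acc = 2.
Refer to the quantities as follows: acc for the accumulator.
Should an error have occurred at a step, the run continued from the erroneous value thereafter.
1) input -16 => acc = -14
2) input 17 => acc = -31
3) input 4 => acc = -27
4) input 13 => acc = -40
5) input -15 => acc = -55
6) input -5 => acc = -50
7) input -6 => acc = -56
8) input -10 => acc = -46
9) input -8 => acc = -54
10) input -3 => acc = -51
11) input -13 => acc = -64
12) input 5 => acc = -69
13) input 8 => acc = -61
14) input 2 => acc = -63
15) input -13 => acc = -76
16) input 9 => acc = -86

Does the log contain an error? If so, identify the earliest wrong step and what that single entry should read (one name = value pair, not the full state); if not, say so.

Recomputing the run from the initial state:
step 1: acc = -14
step 2: acc = -31
step 3: acc = -27
step 4: acc = -40
step 5: acc = -55
step 6: acc = -50
step 7: acc = -56
step 8: acc = -46
step 9: acc = -54
step 10: acc = -51
step 11: acc = -64
step 12: acc = -69
step 13: acc = -61
step 14: acc = -63
step 15: acc = -76
step 16: acc = -85
The first disagreement with the log is at step 16, where the value should be acc = -85.

step 16, acc = -85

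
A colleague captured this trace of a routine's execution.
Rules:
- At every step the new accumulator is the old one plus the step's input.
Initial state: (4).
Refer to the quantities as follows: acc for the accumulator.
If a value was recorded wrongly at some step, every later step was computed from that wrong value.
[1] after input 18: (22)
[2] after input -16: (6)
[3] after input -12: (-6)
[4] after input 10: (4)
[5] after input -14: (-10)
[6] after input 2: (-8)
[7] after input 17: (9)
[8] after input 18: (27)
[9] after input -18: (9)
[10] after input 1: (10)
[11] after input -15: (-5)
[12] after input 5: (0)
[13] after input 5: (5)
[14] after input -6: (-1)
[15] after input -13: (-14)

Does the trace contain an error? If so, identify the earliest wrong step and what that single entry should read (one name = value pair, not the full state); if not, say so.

Step 1: acc = 4 + 18 = 22 — exactly as logged.
Step 2: acc = 22 + -16 = 6 — verified.
Step 3: acc = 6 + -12 = -6 — confirmed correct.
Step 4: acc = -6 + 10 = 4 — no discrepancy.
Step 5: acc = 4 + -14 = -10 — checks out.
Step 6: acc = -10 + 2 = -8 — in agreement.
Step 7: acc = -8 + 17 = 9 — exactly as logged.
Step 8: acc = 9 + 18 = 27 — checks out.
Step 9: acc = 27 + -18 = 9 — confirmed correct.
Step 10: acc = 9 + 1 = 10 — exactly as logged.
Step 11: acc = 10 + -15 = -5 — checks out.
Step 12: acc = -5 + 5 = 0 — consistent with the trace.
Step 13: acc = 0 + 5 = 5 — in agreement.
Step 14: acc = 5 + -6 = -1 — matches.
Step 15: acc = -1 + -13 = -14 — exactly as logged.
The recomputation confirms every line.

no error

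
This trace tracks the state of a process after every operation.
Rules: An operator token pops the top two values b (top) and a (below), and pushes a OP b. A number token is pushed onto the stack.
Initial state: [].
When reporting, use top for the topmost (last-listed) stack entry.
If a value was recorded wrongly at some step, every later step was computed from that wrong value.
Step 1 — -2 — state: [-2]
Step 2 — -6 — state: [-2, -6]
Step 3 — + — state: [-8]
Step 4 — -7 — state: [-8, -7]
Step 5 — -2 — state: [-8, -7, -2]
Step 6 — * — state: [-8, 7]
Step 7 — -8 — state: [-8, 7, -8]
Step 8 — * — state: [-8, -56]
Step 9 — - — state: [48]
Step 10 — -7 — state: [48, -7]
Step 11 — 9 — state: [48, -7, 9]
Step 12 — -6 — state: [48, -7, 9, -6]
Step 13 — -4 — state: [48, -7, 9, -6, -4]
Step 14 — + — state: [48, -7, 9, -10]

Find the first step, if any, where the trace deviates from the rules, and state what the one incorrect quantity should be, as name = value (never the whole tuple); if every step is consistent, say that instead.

Step 1: push -2: top = -2 — in agreement.
Step 2: push -6: top = -6 — no discrepancy.
Step 3: -2 + -6 = -8 — matches.
Step 4: push -7: top = -7 — same as recorded.
Step 5: push -2: top = -2 — exactly as logged.
Step 6: -7 * -2 = 14 — first mismatch against the trace.
The earliest wrong entry is at step 6: it should read top = 14.

step 6, top = 14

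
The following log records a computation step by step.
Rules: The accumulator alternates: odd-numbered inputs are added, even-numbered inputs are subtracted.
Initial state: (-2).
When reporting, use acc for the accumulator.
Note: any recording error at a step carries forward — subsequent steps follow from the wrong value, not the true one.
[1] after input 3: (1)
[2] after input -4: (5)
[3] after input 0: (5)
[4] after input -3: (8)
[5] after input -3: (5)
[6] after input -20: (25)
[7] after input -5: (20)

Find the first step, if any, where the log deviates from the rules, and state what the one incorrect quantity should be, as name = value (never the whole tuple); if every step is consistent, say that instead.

no error

Step 1: acc = -2 + 3 = 1 — agrees with the log.
Step 2: acc = 1 - -4 = 5 — consistent with the log.
Step 3: acc = 5 + 0 = 5 — exactly as logged.
Step 4: acc = 5 - -3 = 8 — checks out.
Step 5: acc = 8 + -3 = 5 — verified.
Step 6: acc = 5 - -20 = 25 — confirmed correct.
Step 7: acc = 25 + -5 = 20 — confirmed correct.
Every step is consistent.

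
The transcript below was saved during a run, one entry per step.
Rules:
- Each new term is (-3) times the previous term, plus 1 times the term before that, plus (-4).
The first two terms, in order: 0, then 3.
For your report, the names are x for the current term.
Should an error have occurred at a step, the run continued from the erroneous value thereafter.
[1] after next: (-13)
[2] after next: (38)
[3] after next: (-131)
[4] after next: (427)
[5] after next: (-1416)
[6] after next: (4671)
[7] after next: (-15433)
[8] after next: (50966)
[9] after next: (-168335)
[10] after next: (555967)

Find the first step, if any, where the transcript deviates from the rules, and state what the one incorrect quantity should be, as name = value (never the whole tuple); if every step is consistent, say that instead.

Recomputing the run from the initial state:
step 1: x = -13
step 2: x = 38
step 3: x = -131
step 4: x = 427
step 5: x = -1416
step 6: x = 4671
step 7: x = -15433
step 8: x = 50966
step 9: x = -168335
step 10: x = 555967
This matches the transcript at every step.

no error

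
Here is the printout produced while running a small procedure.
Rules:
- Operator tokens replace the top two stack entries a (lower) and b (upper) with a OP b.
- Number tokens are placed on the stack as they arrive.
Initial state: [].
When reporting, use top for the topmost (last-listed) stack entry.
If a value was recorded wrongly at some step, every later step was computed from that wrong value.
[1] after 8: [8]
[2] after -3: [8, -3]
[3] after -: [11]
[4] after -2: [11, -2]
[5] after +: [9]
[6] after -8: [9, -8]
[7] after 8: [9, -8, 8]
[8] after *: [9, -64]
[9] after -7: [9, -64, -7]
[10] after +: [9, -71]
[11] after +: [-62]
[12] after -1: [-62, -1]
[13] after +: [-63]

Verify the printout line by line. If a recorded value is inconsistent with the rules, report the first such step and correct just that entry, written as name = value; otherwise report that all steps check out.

Recomputing the run from the initial state:
step 1: [8]
step 2: [8, -3]
step 3: [11]
step 4: [11, -2]
step 5: [9]
step 6: [9, -8]
step 7: [9, -8, 8]
step 8: [9, -64]
step 9: [9, -64, -7]
step 10: [9, -71]
step 11: [-62]
step 12: [-62, -1]
step 13: [-63]
This matches the printout at every step.

no error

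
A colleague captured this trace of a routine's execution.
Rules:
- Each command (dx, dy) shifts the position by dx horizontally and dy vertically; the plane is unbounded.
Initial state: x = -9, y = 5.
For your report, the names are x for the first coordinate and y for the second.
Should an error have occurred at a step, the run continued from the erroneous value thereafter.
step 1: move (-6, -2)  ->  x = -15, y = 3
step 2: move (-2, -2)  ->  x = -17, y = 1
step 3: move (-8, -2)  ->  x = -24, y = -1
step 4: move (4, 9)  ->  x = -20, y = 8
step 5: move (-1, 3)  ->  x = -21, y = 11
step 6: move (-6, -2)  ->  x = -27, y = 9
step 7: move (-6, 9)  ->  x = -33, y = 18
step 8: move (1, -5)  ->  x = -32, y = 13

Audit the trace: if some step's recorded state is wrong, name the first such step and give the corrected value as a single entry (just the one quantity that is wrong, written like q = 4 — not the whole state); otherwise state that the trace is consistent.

Recomputing the run from the initial state:
step 1: x = -15, y = 3
step 2: x = -17, y = 1
step 3: x = -25, y = -1
step 4: x = -21, y = 8
step 5: x = -22, y = 11
step 6: x = -28, y = 9
step 7: x = -34, y = 18
step 8: x = -33, y = 13
The first disagreement with the trace is at step 3, where the value should be x = -25.

step 3, x = -25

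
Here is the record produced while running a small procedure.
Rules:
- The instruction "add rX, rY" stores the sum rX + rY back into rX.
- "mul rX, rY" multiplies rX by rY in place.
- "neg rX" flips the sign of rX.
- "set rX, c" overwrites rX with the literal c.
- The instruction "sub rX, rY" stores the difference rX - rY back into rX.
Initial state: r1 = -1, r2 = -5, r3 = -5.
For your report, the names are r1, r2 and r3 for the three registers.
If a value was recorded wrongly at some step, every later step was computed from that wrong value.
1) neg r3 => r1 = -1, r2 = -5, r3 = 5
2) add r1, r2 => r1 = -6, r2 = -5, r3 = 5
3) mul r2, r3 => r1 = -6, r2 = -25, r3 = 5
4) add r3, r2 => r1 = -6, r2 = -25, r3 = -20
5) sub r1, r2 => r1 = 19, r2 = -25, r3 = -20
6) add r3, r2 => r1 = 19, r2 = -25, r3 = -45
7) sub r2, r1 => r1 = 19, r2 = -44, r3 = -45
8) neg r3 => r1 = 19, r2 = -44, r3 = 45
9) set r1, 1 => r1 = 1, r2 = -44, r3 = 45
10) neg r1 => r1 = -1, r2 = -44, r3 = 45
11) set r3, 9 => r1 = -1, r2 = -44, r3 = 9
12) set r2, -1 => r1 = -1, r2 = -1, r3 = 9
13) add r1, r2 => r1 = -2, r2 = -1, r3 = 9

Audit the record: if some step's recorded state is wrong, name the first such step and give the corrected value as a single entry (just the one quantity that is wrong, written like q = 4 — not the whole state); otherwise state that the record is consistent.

no error

step 1: r3 = -(-5) = 5 -> checks out
step 2: r1 = -1 + -5 = -6 -> matches
step 3: r2 = -5 * 5 = -25 -> confirmed correct
step 4: r3 = 5 + -25 = -20 -> same as recorded
step 5: r1 = -6 - -25 = 19 -> consistent with the record
step 6: r3 = -20 + -25 = -45 -> agrees with the record
step 7: r2 = -25 - 19 = -44 -> agrees with the record
step 8: r3 = -(-45) = 45 -> matches
step 9: r1 = 1 -> in agreement
step 10: r1 = -(1) = -1 -> confirmed correct
step 11: r3 = 9 -> exactly as logged
step 12: r2 = -1 -> same as recorded
step 13: r1 = -1 + -1 = -2 -> confirmed correct
The whole run recomputes cleanly — no discrepancies.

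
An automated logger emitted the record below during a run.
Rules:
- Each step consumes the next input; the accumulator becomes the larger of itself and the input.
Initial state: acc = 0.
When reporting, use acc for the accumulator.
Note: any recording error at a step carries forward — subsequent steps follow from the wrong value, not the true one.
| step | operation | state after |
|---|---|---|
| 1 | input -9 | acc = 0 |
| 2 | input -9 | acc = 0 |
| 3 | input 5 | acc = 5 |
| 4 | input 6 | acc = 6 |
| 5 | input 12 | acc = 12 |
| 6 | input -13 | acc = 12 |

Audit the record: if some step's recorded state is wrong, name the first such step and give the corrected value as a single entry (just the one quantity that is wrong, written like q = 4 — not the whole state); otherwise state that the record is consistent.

1. acc = max(0, -9) = 0 (agrees with the record)
2. acc = max(0, -9) = 0 (matches)
3. acc = max(0, 5) = 5 (confirmed correct)
4. acc = max(5, 6) = 6 (agrees with the record)
5. acc = max(6, 12) = 12 (in agreement)
6. acc = max(12, -13) = 12 (verified)
The recomputation confirms every line.

no error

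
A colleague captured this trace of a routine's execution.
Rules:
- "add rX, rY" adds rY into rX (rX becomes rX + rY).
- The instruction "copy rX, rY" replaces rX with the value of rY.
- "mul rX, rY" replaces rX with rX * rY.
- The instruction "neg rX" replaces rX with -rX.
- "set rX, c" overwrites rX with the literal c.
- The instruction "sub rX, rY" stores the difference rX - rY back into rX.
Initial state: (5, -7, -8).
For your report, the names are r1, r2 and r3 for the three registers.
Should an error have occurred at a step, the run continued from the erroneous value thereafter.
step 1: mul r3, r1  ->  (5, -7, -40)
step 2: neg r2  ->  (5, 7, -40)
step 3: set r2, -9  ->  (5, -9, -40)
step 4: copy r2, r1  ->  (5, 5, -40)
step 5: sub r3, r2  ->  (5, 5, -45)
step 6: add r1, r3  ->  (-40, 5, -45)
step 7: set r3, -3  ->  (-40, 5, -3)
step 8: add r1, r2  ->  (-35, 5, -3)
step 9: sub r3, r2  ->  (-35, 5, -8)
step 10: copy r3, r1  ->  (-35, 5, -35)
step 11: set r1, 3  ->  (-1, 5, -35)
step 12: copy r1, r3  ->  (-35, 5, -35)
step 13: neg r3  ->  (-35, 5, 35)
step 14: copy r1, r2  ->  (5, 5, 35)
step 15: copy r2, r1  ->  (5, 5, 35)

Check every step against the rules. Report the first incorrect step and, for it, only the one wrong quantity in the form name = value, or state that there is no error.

Recomputing the run from the initial state:
step 1: r1 = 5, r2 = -7, r3 = -40
step 2: r1 = 5, r2 = 7, r3 = -40
step 3: r1 = 5, r2 = -9, r3 = -40
step 4: r1 = 5, r2 = 5, r3 = -40
step 5: r1 = 5, r2 = 5, r3 = -45
step 6: r1 = -40, r2 = 5, r3 = -45
step 7: r1 = -40, r2 = 5, r3 = -3
step 8: r1 = -35, r2 = 5, r3 = -3
step 9: r1 = -35, r2 = 5, r3 = -8
step 10: r1 = -35, r2 = 5, r3 = -35
step 11: r1 = 3, r2 = 5, r3 = -35
step 12: r1 = -35, r2 = 5, r3 = -35
step 13: r1 = -35, r2 = 5, r3 = 35
step 14: r1 = 5, r2 = 5, r3 = 35
step 15: r1 = 5, r2 = 5, r3 = 35
The first disagreement with the trace is at step 11, where the value should be r1 = 3.

step 11, r1 = 3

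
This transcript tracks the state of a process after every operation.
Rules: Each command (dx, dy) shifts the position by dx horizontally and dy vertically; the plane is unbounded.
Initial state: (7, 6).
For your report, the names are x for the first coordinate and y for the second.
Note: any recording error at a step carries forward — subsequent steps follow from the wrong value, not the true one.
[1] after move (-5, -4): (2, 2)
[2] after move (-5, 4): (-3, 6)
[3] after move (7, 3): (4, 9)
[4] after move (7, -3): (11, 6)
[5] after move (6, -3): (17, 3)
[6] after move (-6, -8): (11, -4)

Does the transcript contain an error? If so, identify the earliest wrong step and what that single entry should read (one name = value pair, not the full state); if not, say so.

step 6, y = -5

Recomputing the run from the initial state:
step 1: x = 2, y = 2
step 2: x = -3, y = 6
step 3: x = 4, y = 9
step 4: x = 11, y = 6
step 5: x = 17, y = 3
step 6: x = 11, y = -5
The first disagreement with the transcript is at step 6, where the value should be y = -5.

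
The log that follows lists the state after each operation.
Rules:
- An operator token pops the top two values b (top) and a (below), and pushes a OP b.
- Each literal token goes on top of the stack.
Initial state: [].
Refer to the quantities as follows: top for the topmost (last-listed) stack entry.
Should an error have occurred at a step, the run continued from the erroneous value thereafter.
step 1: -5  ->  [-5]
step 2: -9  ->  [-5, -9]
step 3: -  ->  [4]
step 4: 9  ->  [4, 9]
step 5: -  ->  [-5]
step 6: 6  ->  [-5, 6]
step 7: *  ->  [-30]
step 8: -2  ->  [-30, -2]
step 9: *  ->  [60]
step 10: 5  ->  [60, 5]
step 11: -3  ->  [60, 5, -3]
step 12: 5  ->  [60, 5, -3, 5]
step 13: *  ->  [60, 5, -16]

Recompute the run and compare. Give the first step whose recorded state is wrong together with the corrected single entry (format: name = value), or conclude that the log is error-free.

Recomputing the run from the initial state:
step 1: [-5]
step 2: [-5, -9]
step 3: [4]
step 4: [4, 9]
step 5: [-5]
step 6: [-5, 6]
step 7: [-30]
step 8: [-30, -2]
step 9: [60]
step 10: [60, 5]
step 11: [60, 5, -3]
step 12: [60, 5, -3, 5]
step 13: [60, 5, -15]
The first disagreement with the log is at step 13, where the value should be top = -15.

step 13, top = -15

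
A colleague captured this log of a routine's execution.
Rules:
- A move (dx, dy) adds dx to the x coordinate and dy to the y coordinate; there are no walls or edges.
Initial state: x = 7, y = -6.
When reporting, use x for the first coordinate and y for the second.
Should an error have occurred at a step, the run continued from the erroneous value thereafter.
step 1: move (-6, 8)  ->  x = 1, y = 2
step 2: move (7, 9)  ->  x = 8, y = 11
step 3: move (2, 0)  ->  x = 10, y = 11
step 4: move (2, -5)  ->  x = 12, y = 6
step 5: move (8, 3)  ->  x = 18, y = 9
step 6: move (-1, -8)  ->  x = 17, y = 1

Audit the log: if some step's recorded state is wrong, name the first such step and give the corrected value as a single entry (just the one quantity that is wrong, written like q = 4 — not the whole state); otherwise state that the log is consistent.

step 1: x = 7 + (-6) = 1, y = -6 + (8) = 2 -> confirmed correct
step 2: x = 1 + (7) = 8, y = 2 + (9) = 11 -> exactly as logged
step 3: x = 8 + (2) = 10, y = 11 + (0) = 11 -> in agreement
step 4: x = 10 + (2) = 12, y = 11 + (-5) = 6 -> exactly as logged
step 5: x = 12 + (8) = 20, y = 6 + (3) = 9 -> a discrepancy with the log
Step 5 is the first one off; corrected, x = 20.

step 5, x = 20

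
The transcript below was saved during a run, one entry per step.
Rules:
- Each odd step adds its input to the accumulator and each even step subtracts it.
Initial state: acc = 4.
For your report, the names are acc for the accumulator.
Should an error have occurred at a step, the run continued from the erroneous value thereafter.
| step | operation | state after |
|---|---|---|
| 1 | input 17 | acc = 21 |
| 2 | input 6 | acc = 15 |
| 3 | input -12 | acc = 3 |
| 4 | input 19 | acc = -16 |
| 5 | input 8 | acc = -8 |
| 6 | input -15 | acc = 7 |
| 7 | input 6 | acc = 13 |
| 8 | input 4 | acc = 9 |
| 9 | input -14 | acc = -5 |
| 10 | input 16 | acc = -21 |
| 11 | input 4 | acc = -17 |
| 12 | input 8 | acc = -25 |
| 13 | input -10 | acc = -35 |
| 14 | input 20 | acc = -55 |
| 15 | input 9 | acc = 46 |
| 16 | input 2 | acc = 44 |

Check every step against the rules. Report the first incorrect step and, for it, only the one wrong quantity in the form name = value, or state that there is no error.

step 15, acc = -46

Recomputing the run from the initial state:
step 1: acc = 21
step 2: acc = 15
step 3: acc = 3
step 4: acc = -16
step 5: acc = -8
step 6: acc = 7
step 7: acc = 13
step 8: acc = 9
step 9: acc = -5
step 10: acc = -21
step 11: acc = -17
step 12: acc = -25
step 13: acc = -35
step 14: acc = -55
step 15: acc = -46
step 16: acc = -48
The first disagreement with the transcript is at step 15, where the value should be acc = -46.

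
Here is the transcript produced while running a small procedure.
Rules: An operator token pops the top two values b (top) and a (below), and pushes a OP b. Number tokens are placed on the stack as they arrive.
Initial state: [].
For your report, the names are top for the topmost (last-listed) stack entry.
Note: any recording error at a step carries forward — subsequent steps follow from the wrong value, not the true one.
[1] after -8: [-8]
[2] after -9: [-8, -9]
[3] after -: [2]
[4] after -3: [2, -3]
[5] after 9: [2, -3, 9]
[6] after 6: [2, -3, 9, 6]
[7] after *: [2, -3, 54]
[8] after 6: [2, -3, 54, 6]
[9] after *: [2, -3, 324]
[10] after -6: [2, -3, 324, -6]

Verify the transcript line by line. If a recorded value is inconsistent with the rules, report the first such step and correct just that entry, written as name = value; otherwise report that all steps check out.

step 3, top = 1

1. push -8: top = -8 (exactly as logged)
2. push -9: top = -9 (in agreement)
3. -8 - -9 = 1 (the recorded entry deviates here)
So the first discrepancy is step 3, where the right value is top = 1.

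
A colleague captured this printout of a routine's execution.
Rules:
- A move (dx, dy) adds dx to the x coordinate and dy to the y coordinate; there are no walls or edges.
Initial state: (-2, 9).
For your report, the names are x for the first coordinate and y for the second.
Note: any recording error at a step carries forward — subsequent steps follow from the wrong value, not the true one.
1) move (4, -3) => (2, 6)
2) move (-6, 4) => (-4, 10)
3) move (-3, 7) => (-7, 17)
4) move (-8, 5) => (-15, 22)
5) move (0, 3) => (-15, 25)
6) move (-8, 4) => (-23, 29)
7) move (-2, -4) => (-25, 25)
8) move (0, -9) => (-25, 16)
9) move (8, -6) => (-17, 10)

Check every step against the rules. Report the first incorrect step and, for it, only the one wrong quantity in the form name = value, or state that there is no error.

Recomputing the run from the initial state:
step 1: x = 2, y = 6
step 2: x = -4, y = 10
step 3: x = -7, y = 17
step 4: x = -15, y = 22
step 5: x = -15, y = 25
step 6: x = -23, y = 29
step 7: x = -25, y = 25
step 8: x = -25, y = 16
step 9: x = -17, y = 10
This matches the printout at every step.

no error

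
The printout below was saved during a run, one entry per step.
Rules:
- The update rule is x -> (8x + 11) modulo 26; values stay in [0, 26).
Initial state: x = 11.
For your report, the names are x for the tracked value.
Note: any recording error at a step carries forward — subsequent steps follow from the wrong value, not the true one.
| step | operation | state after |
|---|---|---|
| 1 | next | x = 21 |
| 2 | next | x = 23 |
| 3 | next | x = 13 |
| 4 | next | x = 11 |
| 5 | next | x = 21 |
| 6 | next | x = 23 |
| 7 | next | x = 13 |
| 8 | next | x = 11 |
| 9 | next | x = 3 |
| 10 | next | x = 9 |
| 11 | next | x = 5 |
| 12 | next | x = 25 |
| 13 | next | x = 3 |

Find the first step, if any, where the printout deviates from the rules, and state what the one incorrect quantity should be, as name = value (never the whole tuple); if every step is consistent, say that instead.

step 9, x = 21

step 1: x = (8*11 + 11) mod 26 = 21 -> checks out
step 2: x = (8*21 + 11) mod 26 = 23 -> agrees with the printout
step 3: x = (8*23 + 11) mod 26 = 13 -> matches
step 4: x = (8*13 + 11) mod 26 = 11 -> checks out
step 5: x = (8*11 + 11) mod 26 = 21 -> consistent with the printout
step 6: x = (8*21 + 11) mod 26 = 23 -> in agreement
step 7: x = (8*23 + 11) mod 26 = 13 -> agrees with the printout
step 8: x = (8*13 + 11) mod 26 = 11 -> checks out
step 9: x = (8*11 + 11) mod 26 = 21 -> the recorded entry deviates here
So the first discrepancy is step 9, where the right value is x = 21.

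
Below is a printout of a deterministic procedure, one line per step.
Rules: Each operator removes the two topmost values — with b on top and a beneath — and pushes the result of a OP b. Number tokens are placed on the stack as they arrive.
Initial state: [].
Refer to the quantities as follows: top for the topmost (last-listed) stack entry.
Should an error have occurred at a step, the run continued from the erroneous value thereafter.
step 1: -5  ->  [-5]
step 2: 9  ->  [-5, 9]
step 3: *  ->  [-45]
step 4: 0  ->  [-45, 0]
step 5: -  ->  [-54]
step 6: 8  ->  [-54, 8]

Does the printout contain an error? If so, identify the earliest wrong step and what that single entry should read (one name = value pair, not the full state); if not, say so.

1. push -5: top = -5 (verified)
2. push 9: top = 9 (verified)
3. -5 * 9 = -45 (exactly as logged)
4. push 0: top = 0 (consistent with the printout)
5. -45 - 0 = -45 (the recorded entry deviates here)
The audit stops at step 5: the recorded entry is wrong and should be top = -45.

step 5, top = -45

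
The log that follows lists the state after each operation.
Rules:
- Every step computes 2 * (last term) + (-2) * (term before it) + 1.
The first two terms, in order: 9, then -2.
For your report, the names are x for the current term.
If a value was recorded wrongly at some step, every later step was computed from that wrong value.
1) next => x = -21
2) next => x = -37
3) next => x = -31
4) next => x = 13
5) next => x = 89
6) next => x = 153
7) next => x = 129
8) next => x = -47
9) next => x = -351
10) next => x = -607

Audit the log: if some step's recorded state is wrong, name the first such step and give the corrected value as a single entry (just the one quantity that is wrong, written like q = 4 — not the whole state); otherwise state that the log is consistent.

no error

step 1: x = 2*(-2) + (-2)*(9) + (1) = -21 -> matches
step 2: x = 2*(-21) + (-2)*(-2) + (1) = -37 -> consistent with the log
step 3: x = 2*(-37) + (-2)*(-21) + (1) = -31 -> exactly as logged
step 4: x = 2*(-31) + (-2)*(-37) + (1) = 13 -> in agreement
step 5: x = 2*(13) + (-2)*(-31) + (1) = 89 -> no discrepancy
step 6: x = 2*(89) + (-2)*(13) + (1) = 153 -> agrees with the log
step 7: x = 2*(153) + (-2)*(89) + (1) = 129 -> agrees with the log
step 8: x = 2*(129) + (-2)*(153) + (1) = -47 -> exactly as logged
step 9: x = 2*(-47) + (-2)*(129) + (1) = -351 -> same as recorded
step 10: x = 2*(-351) + (-2)*(-47) + (1) = -607 -> same as recorded
The whole run recomputes cleanly — no discrepancies.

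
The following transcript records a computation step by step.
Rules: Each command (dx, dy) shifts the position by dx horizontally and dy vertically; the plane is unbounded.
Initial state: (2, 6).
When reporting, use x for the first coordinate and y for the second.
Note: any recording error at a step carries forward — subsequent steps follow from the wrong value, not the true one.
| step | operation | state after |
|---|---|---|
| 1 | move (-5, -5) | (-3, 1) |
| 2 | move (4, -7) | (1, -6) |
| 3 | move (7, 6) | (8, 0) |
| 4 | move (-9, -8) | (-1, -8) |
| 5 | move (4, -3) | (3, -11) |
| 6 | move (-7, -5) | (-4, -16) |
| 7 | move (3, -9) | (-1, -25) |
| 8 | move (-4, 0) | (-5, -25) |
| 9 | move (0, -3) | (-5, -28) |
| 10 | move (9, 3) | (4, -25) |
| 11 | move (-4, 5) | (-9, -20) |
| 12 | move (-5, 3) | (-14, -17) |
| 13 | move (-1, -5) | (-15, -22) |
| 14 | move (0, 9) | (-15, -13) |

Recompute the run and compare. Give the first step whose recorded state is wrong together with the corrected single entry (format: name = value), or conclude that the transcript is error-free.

Recomputing the run from the initial state:
step 1: x = -3, y = 1
step 2: x = 1, y = -6
step 3: x = 8, y = 0
step 4: x = -1, y = -8
step 5: x = 3, y = -11
step 6: x = -4, y = -16
step 7: x = -1, y = -25
step 8: x = -5, y = -25
step 9: x = -5, y = -28
step 10: x = 4, y = -25
step 11: x = 0, y = -20
step 12: x = -5, y = -17
step 13: x = -6, y = -22
step 14: x = -6, y = -13
The first disagreement with the transcript is at step 11, where the value should be x = 0.

step 11, x = 0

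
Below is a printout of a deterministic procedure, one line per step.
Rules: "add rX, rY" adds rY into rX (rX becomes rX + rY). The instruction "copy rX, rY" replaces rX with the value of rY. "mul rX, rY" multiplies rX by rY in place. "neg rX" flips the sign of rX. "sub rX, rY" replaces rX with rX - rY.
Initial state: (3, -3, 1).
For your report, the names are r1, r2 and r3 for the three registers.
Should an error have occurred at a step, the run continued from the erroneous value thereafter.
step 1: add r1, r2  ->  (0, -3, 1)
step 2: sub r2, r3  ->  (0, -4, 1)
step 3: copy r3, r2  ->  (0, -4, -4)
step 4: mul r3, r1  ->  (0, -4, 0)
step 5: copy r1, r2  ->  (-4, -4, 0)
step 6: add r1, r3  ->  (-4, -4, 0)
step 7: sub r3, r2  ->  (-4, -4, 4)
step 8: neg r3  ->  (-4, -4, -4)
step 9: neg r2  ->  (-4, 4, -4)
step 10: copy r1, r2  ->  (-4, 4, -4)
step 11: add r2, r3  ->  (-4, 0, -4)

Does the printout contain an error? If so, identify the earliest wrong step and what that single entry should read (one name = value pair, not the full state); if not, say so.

Recomputing the run from the initial state:
step 1: r1 = 0, r2 = -3, r3 = 1
step 2: r1 = 0, r2 = -4, r3 = 1
step 3: r1 = 0, r2 = -4, r3 = -4
step 4: r1 = 0, r2 = -4, r3 = 0
step 5: r1 = -4, r2 = -4, r3 = 0
step 6: r1 = -4, r2 = -4, r3 = 0
step 7: r1 = -4, r2 = -4, r3 = 4
step 8: r1 = -4, r2 = -4, r3 = -4
step 9: r1 = -4, r2 = 4, r3 = -4
step 10: r1 = 4, r2 = 4, r3 = -4
step 11: r1 = 4, r2 = 0, r3 = -4
The first disagreement with the printout is at step 10, where the value should be r1 = 4.

step 10, r1 = 4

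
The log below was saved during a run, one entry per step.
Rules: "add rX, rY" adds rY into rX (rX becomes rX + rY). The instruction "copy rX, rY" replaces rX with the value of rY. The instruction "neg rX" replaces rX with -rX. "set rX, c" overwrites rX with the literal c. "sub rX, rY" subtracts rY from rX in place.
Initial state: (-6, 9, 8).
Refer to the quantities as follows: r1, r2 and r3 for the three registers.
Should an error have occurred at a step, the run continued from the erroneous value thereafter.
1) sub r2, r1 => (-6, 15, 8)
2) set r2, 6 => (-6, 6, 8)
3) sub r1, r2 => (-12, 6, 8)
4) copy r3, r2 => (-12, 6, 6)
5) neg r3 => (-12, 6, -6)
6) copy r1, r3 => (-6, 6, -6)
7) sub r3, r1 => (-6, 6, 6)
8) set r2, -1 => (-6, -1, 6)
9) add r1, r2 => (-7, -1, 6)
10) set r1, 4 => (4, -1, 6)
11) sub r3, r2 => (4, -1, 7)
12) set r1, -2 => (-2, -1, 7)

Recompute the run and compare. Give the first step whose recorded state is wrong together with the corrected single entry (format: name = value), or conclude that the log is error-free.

step 7, r3 = 0

Step 1: r2 = 9 - -6 = 15 — same as recorded.
Step 2: r2 = 6 — in agreement.
Step 3: r1 = -6 - 6 = -12 — in agreement.
Step 4: r3 = 6 — confirmed correct.
Step 5: r3 = -(6) = -6 — verified.
Step 6: r1 = -6 — matches.
Step 7: r3 = -6 - -6 = 0 — not what was recorded.
Step 7 is the first one off; corrected, r3 = 0.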